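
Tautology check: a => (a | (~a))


Build the truth table over {a}:
a | φ
-----
False | True
True | True
Every row evaluates to true.

Yes, it is a tautology.


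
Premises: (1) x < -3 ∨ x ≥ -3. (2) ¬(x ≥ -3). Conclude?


Disjunctive syllogism: from (P ∨ Q) and ¬P, infer Q.
One disjunct, 'x ≥ -3', is ruled out; the other must hold.

x < -3


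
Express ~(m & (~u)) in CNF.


Step 1: Apply De Morgan: ¬(m ∧ (¬u)) = ¬m ∨ ¬(¬u).
Step 2: Eliminate any double negations (¬¬X = X).

(~m) | u


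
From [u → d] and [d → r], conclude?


Hypothetical syllogism: from (P → Q) and (Q → R), infer (P → R).
Chain the two implications through the shared middle term 'd'.

u → r


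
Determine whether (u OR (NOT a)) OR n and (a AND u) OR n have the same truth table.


Compare truth tables:
a | n | u | φ | ψ
-----------------
F | F | F | T | F
T | F | F | F | F
F | T | F | T | T
T | T | F | T | T
F | F | T | T | F
T | F | T | T | T
F | T | T | T | T
T | T | T | T | T
They differ at row 1 (a=F, n=F, u=F): φ=T but ψ=F.

No, they are not logically equivalent.


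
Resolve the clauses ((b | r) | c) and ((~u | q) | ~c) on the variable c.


The clauses contain complementary literals c and ~c.
Resolution eliminates this pair and disjoins the remaining literals (merging duplicates).

(((r | b) | ~u) | q)


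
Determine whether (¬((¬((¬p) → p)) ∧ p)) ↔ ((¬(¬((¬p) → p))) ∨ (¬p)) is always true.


Build the truth table over {p}:
p | φ
-----
F | T
T | T
Every row evaluates to true.

Yes, it is a tautology.


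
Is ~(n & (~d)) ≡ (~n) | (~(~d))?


Compare truth tables:
d | n | φ | ψ
-------------
False | False | True | True
True | False | True | True
False | True | False | False
True | True | True | True
The columns φ and ψ agree on every row.

Yes, they are logically equivalent.


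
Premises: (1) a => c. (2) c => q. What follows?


Hypothetical syllogism: from (P → Q) and (Q → R), infer (P → R).
Chain the two implications through the shared middle term 'c'.

a => q


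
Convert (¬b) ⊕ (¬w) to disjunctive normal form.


Step 1: (¬b) ⊕ (¬w) is true exactly when they disagree: ((¬b) ∧ ¬(¬w)) ∨ (¬(¬b) ∧ (¬w)).
Step 2: Eliminate any double negations (¬¬X = X).

((¬b) ∧ w) ∨ (b ∧ (¬w))


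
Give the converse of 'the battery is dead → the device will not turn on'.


The converse of (P → Q) is (Q → P). It is not in general equivalent to the original.
Here P = 'the battery is dead' and Q = 'the device will not turn on'.

If the device will not turn on, then the battery is dead.


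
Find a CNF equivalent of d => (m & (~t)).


Step 1: Rewrite d → (m ∧ (¬t)) as ¬d ∨ (m ∧ (¬t)).
Step 2: Distribute ∨ over ∧.

((~d) | m) & ((~d) | (~t))


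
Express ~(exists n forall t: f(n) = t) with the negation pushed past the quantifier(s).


Negation flips each quantifier (∀↔∃) and negates the inner predicate.
¬(exists n forall t: φ) = forall n exists t: ¬φ.

forall n exists t: ~(f(n) = t)


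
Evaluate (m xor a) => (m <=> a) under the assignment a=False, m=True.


Substitute a=False, m=True:
m xor a = True xor False = True
m <=> a = True <=> False = False
(m xor a) => (m <=> a) = True => False = False

False


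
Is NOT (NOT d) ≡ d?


Compare truth tables:
d | φ | ψ
---------
F | F | F
T | T | T
The columns φ and ψ agree on every row.

Yes, they are logically equivalent.


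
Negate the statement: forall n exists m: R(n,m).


Negation flips each quantifier (∀↔∃) and negates the inner predicate.
¬(forall n exists m: φ) = exists n forall m: ¬φ.

exists n forall m: ~(R(n,m))


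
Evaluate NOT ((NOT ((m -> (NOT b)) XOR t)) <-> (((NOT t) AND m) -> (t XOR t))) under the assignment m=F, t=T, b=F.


Substitute m=F, t=T, b=F:
NOT b = T
m -> (NOT b) = F -> T = T
(m -> (NOT b)) XOR t = T XOR T = F
NOT ((m -> (NOT b)) XOR t) = T
NOT t = F
(NOT t) AND m = F AND F = F
t XOR t = T XOR T = F
((NOT t) AND m) -> (t XOR t) = F -> F = T
(NOT ((m -> (NOT b)) XOR t)) <-> (((NOT t) AND m) -> (t XOR t)) = T <-> T = T
NOT ((NOT ((m -> (NOT b)) XOR t)) <-> (((NOT t) AND m) -> (t XOR t))) = F

F


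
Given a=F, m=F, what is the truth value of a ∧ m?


Conjunction is true only when both operands are true.
Substitute: a=F, m=F.
F ∧ F evaluates to F.

F


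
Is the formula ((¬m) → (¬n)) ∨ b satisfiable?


Search for a satisfying assignment over {b, m, n}.
Try b=F, m=F, n=F: the formula evaluates to T.
A satisfying assignment exists.

Satisfiable.


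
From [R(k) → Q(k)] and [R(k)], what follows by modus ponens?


Modus ponens: from (P → Q) and P, infer Q.
P = 'R(k)' is asserted, and P → Q holds, so Q follows.

Q(k).


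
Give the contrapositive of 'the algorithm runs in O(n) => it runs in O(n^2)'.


The contrapositive of (P → Q) is (¬Q → ¬P); it is logically equivalent to the original.
Here P = 'the algorithm runs in O(n)' and Q = 'it runs in O(n^2)'.

If not (it runs in O(n^2)), then not (the algorithm runs in O(n)).


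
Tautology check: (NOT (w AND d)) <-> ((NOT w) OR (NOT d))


Build the truth table over {d, w}:
d | w | φ
---------
F | F | T
T | F | T
F | T | T
T | T | T
Every row evaluates to true.

Yes, it is a tautology.


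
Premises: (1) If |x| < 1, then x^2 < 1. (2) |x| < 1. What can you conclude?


Modus ponens: from (P → Q) and P, infer Q.
P = '|x| < 1' is asserted, and P → Q holds, so Q follows.

x^2 < 1.


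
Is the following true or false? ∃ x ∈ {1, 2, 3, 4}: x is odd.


Evaluate the predicate on each element: 1:T, 2:F, 3:T, 4:F.
Witness x = 1 satisfies the predicate.

T


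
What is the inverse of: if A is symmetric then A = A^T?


The inverse of (P → Q) is (¬P → ¬Q). It is equivalent to the converse, not to the original.
Here P = 'A is symmetric' and Q = 'A = A^T'.

If not (A is symmetric), then not (A = A^T).


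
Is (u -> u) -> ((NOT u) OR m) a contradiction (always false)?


Truth table over {m, u}:
m | u | φ
---------
F | F | T
T | F | T
F | T | F
T | T | T
Satisfying assignment at row 1: m=F, u=F gives T.

No, it is not a contradiction.


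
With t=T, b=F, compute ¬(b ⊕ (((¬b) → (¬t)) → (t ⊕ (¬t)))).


Substitute t=T, b=F:
¬b = T
¬t = F
(¬b) → (¬t) = T → F = F
¬t = F
t ⊕ (¬t) = T ⊕ F = T
((¬b) → (¬t)) → (t ⊕ (¬t)) = F → T = T
b ⊕ (((¬b) → (¬t)) → (t ⊕ (¬t))) = F ⊕ T = T
¬(b ⊕ (((¬b) → (¬t)) → (t ⊕ (¬t)))) = F

F


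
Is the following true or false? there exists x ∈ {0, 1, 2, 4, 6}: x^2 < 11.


Evaluate the predicate on each element: 0:T, 1:T, 2:T, 4:F, 6:F.
Witness x = 0 satisfies the predicate.

T


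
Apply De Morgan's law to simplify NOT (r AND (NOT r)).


De Morgan: the negation of a conjunction is the disjunction of the negations.
Distribute NOT across AND, flipping it to OR, and negate each literal.

(NOT r) OR r


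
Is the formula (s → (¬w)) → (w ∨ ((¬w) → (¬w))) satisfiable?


Search for a satisfying assignment over {s, w}.
Try s=F, w=F: the formula evaluates to T.
A satisfying assignment exists.

Satisfiable.


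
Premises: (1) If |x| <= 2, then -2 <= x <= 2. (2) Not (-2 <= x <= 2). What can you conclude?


Modus tollens: from (P → Q) and ¬Q, infer ¬P.
Q = '-2 <= x <= 2' is denied; since P → Q, P must also fail.

Not (|x| <= 2).


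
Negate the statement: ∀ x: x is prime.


¬(∀ x: φ) = ∃ x: ¬φ, and ¬(∃ x: φ) = ∀ x: ¬φ.
Apply to the universal statement.

∃ x: ¬(x is prime)


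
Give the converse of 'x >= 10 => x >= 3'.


The converse of (P → Q) is (Q → P). It is not in general equivalent to the original.
Here P = 'x >= 10' and Q = 'x >= 3'.

If x >= 3, then x >= 10.


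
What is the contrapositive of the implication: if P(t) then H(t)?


The contrapositive of (P → Q) is (¬Q → ¬P); it is logically equivalent to the original.
Here P = 'P(t)' and Q = 'H(t)'.

If not (H(t)), then not (P(t)).


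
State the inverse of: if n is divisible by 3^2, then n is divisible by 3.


The inverse of (P → Q) is (¬P → ¬Q). It is equivalent to the converse, not to the original.
Here P = 'n is divisible by 3^2' and Q = 'n is divisible by 3'.

If not (n is divisible by 3^2), then not (n is divisible by 3).


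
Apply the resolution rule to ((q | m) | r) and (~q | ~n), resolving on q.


The clauses contain complementary literals q and ~q.
Resolution eliminates this pair and disjoins the remaining literals (merging duplicates).

((r | m) | ~n)


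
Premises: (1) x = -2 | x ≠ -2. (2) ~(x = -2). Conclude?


Disjunctive syllogism: from (P ∨ Q) and ¬P, infer Q.
One disjunct, 'x = -2', is ruled out; the other must hold.

x ≠ -2


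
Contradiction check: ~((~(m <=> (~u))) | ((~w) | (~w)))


Truth table over {m, u, w}:
m | u | w | φ
-------------
False | False | False | False
True | False | False | False
False | True | False | False
True | True | False | False
False | False | True | False
True | False | True | True
False | True | True | True
True | True | True | False
Satisfying assignment at row 6: m=True, u=False, w=True gives True.

No, it is not a contradiction.


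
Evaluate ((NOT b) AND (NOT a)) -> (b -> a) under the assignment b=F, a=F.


Substitute b=F, a=F:
NOT b = T
NOT a = T
(NOT b) AND (NOT a) = T AND T = T
b -> a = F -> F = T
((NOT b) AND (NOT a)) -> (b -> a) = T -> T = T

T


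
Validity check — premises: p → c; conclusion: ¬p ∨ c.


This matches the form of material implication: the conclusion follows in every model of the premises.

Valid.


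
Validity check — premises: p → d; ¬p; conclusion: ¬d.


This is denying the antecedent (fallacy). There exist truth assignments where the premises are all true but the conclusion is false.

Invalid.


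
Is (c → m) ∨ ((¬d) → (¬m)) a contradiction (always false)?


Truth table over {c, d, m}:
c | d | m | φ
-------------
F | F | F | T
T | F | F | T
F | T | F | T
T | T | F | T
F | F | T | T
T | F | T | T
F | T | T | T
T | T | T | T
Satisfying assignment at row 1: c=F, d=F, m=F gives T.

No, it is not a contradiction.


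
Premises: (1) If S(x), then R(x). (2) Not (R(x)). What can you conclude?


Modus tollens: from (P → Q) and ¬Q, infer ¬P.
Q = 'R(x)' is denied; since P → Q, P must also fail.

Not (S(x)).


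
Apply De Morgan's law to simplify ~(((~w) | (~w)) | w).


De Morgan: the negation of a disjunction is the conjunction of the negations.
Distribute ~ across |, flipping it to &, and negate each literal.

(w & w) & (~w)


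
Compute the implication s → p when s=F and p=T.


Implication is false only when antecedent is true and consequent is false.
Substitute: s=F, p=T.
F → T evaluates to T.

T


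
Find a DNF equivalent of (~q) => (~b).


Step 1: Rewrite (¬q) → (¬b) as ¬(¬q) ∨ (¬b).
Step 2: Eliminate any double negations (¬¬X = X).

q | (~b)


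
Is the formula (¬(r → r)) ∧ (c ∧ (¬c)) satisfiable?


Check all 4 assignments over {c, r}:
c | r | φ
---------
F | F | F
T | F | F
F | T | F
T | T | F
No assignment makes the formula true.

Unsatisfiable.


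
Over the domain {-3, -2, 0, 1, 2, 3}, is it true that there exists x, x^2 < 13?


Evaluate the predicate on each element: -3:T, -2:T, 0:T, 1:T, 2:T, 3:T.
Witness x = -3 satisfies the predicate.

T


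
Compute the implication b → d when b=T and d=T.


Implication is false only when antecedent is true and consequent is false.
Substitute: b=T, d=T.
T → T evaluates to T.

T


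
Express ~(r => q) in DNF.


Step 1: Rewrite implication then negate: ¬(¬r ∨ q) = r ∧ ¬q.

r & (~q)


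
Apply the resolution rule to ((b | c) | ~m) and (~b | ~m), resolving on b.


The clauses contain complementary literals b and ~b.
Resolution eliminates this pair and disjoins the remaining literals (merging duplicates).

(~m | c)


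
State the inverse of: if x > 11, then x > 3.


The inverse of (P → Q) is (¬P → ¬Q). It is equivalent to the converse, not to the original.
Here P = 'x > 11' and Q = 'x > 3'.

If not (x > 11), then not (x > 3).


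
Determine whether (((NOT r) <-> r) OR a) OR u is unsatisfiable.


Truth table over {a, r, u}:
a | r | u | φ
-------------
F | F | F | F
T | F | F | T
F | T | F | F
T | T | F | T
F | F | T | T
T | F | T | T
F | T | T | T
T | T | T | T
Satisfying assignment at row 2: a=T, r=F, u=F gives T.

No, it is not a contradiction.


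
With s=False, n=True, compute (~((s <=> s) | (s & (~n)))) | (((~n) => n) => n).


Substitute s=False, n=True:
s <=> s = False <=> False = True
~n = False
s & (~n) = False & False = False
(s <=> s) | (s & (~n)) = True | False = True
~((s <=> s) | (s & (~n))) = False
~n = False
(~n) => n = False => True = True
((~n) => n) => n = True => True = True
(~((s <=> s) | (s & (~n)))) | (((~n) => n) => n) = False | True = True

True


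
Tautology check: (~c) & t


Build the truth table over {c, t}:
c | t | φ
---------
False | False | False
True | False | False
False | True | True
True | True | False
Counterexample at row 1: with c=False, t=False, the formula is False.

No, it is not a tautology.


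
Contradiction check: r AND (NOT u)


Truth table over {r, u}:
r | u | φ
---------
F | F | F
T | F | T
F | T | F
T | T | F
Satisfying assignment at row 2: r=T, u=F gives T.

No, it is not a contradiction.


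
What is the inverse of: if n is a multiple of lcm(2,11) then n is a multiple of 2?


The inverse of (P → Q) is (¬P → ¬Q). It is equivalent to the converse, not to the original.
Here P = 'n is a multiple of lcm(2,11)' and Q = 'n is a multiple of 2'.

If not (n is a multiple of lcm(2,11)), then not (n is a multiple of 2).


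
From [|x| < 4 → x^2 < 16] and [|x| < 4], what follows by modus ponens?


Modus ponens: from (P → Q) and P, infer Q.
P = '|x| < 4' is asserted, and P → Q holds, so Q follows.

x^2 < 16.


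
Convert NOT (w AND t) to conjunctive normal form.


Step 1: Apply De Morgan: ¬(w ∧ t) = ¬w ∨ ¬t.

(NOT w) OR (NOT t)


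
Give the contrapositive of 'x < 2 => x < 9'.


The contrapositive of (P → Q) is (¬Q → ¬P); it is logically equivalent to the original.
Here P = 'x < 2' and Q = 'x < 9'.

If not (x < 9), then not (x < 2).


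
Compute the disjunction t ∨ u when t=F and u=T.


Disjunction is false only when both operands are false.
Substitute: t=F, u=T.
F ∨ T evaluates to T.

T


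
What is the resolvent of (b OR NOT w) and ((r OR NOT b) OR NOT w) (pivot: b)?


The clauses contain complementary literals b and NOTb.
Resolution eliminates this pair and disjoins the remaining literals (merging duplicates).

(NOT w OR r)


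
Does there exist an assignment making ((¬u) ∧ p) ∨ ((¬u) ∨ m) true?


Search for a satisfying assignment over {m, p, u}.
Try m=F, p=F, u=F: the formula evaluates to T.
A satisfying assignment exists.

Satisfiable.


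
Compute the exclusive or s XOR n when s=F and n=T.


Exclusive or is true when exactly one operand is true.
Substitute: s=F, n=T.
F XOR T evaluates to T.

T


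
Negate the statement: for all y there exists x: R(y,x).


Negation flips each quantifier (∀↔∃) and negates the inner predicate.
¬(for all y there exists x: φ) = there exists y for all x: ¬φ.

there exists y for all x: NOT(R(y,x))


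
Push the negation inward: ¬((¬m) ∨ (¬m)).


De Morgan: the negation of a disjunction is the conjunction of the negations.
Distribute ¬ across ∨, flipping it to ∧, and negate each literal.

m ∧ m


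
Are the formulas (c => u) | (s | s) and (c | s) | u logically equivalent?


Compare truth tables:
c | s | u | φ | ψ
-----------------
False | False | False | True | False
True | False | False | False | True
False | True | False | True | True
True | True | False | True | True
False | False | True | True | True
True | False | True | True | True
False | True | True | True | True
True | True | True | True | True
They differ at row 1 (c=False, s=False, u=False): φ=True but ψ=False.

No, they are not logically equivalent.


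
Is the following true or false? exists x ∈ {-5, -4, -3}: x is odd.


Evaluate the predicate on each element: -5:True, -4:False, -3:True.
Witness x = -5 satisfies the predicate.

True


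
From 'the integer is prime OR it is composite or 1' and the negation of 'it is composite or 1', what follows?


Disjunctive syllogism: from (P ∨ Q) and ¬P, infer Q.
One disjunct, 'it is composite or 1', is ruled out; the other must hold.

the integer is prime


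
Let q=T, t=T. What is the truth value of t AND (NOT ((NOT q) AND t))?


Substitute q=T, t=T:
NOT q = F
(NOT q) AND t = F AND T = F
NOT ((NOT q) AND t) = T
t AND (NOT ((NOT q) AND t)) = T AND T = T

T


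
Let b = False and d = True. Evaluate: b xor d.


Exclusive or is true when exactly one operand is true.
Substitute: b=False, d=True.
False xor True evaluates to True.

True


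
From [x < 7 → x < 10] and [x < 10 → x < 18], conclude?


Hypothetical syllogism: from (P → Q) and (Q → R), infer (P → R).
Chain the two implications through the shared middle term 'x < 10'.

x < 7 → x < 18


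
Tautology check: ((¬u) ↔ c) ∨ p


Build the truth table over {c, p, u}:
c | p | u | φ
-------------
F | F | F | F
T | F | F | T
F | T | F | T
T | T | F | T
F | F | T | T
T | F | T | F
F | T | T | T
T | T | T | T
Counterexample at row 1: with c=F, p=F, u=F, the formula is F.

No, it is not a tautology.


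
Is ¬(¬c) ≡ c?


Compare truth tables:
c | φ | ψ
---------
F | F | F
T | T | T
The columns φ and ψ agree on every row.

Yes, they are logically equivalent.


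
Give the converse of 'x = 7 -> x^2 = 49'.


The converse of (P → Q) is (Q → P). It is not in general equivalent to the original.
Here P = 'x = 7' and Q = 'x^2 = 49'.

If x^2 = 49, then x = 7.


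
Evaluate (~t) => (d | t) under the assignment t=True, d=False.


Substitute t=True, d=False:
~t = False
d | t = False | True = True
(~t) => (d | t) = False => True = True

True


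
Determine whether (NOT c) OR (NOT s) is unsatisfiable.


Truth table over {c, s}:
c | s | φ
---------
F | F | T
T | F | T
F | T | T
T | T | F
Satisfying assignment at row 1: c=F, s=F gives T.

No, it is not a contradiction.


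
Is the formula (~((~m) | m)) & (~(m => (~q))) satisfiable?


Check all 4 assignments over {m, q}:
m | q | φ
---------
False | False | False
True | False | False
False | True | False
True | True | False
No assignment makes the formula true.

Unsatisfiable.


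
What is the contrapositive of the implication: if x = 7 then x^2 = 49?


The contrapositive of (P → Q) is (¬Q → ¬P); it is logically equivalent to the original.
Here P = 'x = 7' and Q = 'x^2 = 49'.

If not (x^2 = 49), then not (x = 7).


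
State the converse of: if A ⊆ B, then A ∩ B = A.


The converse of (P → Q) is (Q → P). It is not in general equivalent to the original.
Here P = 'A ⊆ B' and Q = 'A ∩ B = A'.

If A ∩ B = A, then A ⊆ B.


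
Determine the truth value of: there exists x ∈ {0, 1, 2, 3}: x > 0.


Evaluate the predicate on each element: 0:F, 1:T, 2:T, 3:T.
Witness x = 1 satisfies the predicate.

T


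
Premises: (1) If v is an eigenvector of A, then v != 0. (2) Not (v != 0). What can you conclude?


Modus tollens: from (P → Q) and ¬Q, infer ¬P.
Q = 'v != 0' is denied; since P → Q, P must also fail.

Not (v is an eigenvector of A).


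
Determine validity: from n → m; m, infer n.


This is affirming the consequent (fallacy). There exist truth assignments where the premises are all true but the conclusion is false.

Invalid.


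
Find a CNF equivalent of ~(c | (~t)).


Step 1: Apply De Morgan: ¬(c ∨ (¬t)) = ¬c ∧ ¬(¬t).
Step 2: Eliminate any double negations (¬¬X = X).

(~c) & t


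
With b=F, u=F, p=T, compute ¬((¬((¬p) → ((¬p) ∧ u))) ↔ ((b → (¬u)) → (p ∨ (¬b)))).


Substitute b=F, u=F, p=T:
… (earlier sub-steps elided)
(¬p) ∧ u = F ∧ F = F
(¬p) → ((¬p) ∧ u) = F → F = T
¬((¬p) → ((¬p) ∧ u)) = F
¬u = T
b → (¬u) = F → T = T
¬b = T
p ∨ (¬b) = T ∨ T = T
(b → (¬u)) → (p ∨ (¬b)) = T → T = T
(¬((¬p) → ((¬p) ∧ u))) ↔ ((b → (¬u)) → (p ∨ (¬b))) = F ↔ T = F
¬((¬((¬p) → ((¬p) ∧ u))) ↔ ((b → (¬u)) → (p ∨ (¬b)))) = T

T


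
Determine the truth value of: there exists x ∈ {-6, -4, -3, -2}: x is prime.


Evaluate the predicate on each element: -6:F, -4:F, -3:F, -2:F.
No element satisfies the predicate.

F


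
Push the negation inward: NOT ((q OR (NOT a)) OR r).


De Morgan: the negation of a disjunction is the conjunction of the negations.
Distribute NOT across OR, flipping it to AND, and negate each literal.

((NOT q) AND a) AND (NOT r)


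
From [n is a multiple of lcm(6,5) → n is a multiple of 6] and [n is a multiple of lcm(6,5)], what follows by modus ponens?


Modus ponens: from (P → Q) and P, infer Q.
P = 'n is a multiple of lcm(6,5)' is asserted, and P → Q holds, so Q follows.

n is a multiple of 6.


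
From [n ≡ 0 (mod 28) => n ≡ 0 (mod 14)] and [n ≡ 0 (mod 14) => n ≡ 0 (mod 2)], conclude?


Hypothetical syllogism: from (P → Q) and (Q → R), infer (P → R).
Chain the two implications through the shared middle term 'n ≡ 0 (mod 14)'.

n ≡ 0 (mod 28) => n ≡ 0 (mod 2)


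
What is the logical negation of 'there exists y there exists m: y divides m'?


Negation flips each quantifier (∀↔∃) and negates the inner predicate.
¬(there exists y there exists m: φ) = for all y for all m: ¬φ.

for all y for all m: NOT(y divides m)


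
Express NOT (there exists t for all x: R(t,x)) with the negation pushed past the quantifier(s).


Negation flips each quantifier (∀↔∃) and negates the inner predicate.
¬(there exists t for all x: φ) = for all t there exists x: ¬φ.

for all t there exists x: NOT(R(t,x))


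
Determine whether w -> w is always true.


Build the truth table over {w}:
w | φ
-----
F | T
T | T
Every row evaluates to true.

Yes, it is a tautology.


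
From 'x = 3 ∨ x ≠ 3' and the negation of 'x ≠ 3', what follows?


Disjunctive syllogism: from (P ∨ Q) and ¬P, infer Q.
One disjunct, 'x ≠ 3', is ruled out; the other must hold.

x = 3


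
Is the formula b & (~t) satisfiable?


Search for a satisfying assignment over {b, t}.
Try b=True, t=False: the formula evaluates to True.
A satisfying assignment exists.

Satisfiable.


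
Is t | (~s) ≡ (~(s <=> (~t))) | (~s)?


Compare truth tables:
s | t | φ | ψ
-------------
False | False | True | True
True | False | False | False
False | True | True | True
True | True | True | True
The columns φ and ψ agree on every row.

Yes, they are logically equivalent.


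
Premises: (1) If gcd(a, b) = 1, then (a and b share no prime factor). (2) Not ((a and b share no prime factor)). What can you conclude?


Modus tollens: from (P → Q) and ¬Q, infer ¬P.
Q = '(a and b share no prime factor)' is denied; since P → Q, P must also fail.

Not (gcd(a, b) = 1).


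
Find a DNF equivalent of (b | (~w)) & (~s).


Step 1: Distribute ∧ over ∨: (b ∨ (¬w)) ∧ (¬s) = (b ∧ (¬s)) ∨ ((¬w) ∧ (¬s)).

(b & (~s)) | ((~w) & (~s))


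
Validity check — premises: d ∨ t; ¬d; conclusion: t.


This matches the form of disjunctive syllogism: the conclusion follows in every model of the premises.

Valid.


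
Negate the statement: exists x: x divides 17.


¬(forall x: φ) = exists x: ¬φ, and ¬(exists x: φ) = forall x: ¬φ.
Apply to the existential statement.

forall x: ~(x divides 17)


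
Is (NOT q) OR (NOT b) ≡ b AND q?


Compare truth tables:
b | q | φ | ψ
-------------
F | F | T | F
T | F | T | F
F | T | T | F
T | T | F | T
They differ at row 1 (b=F, q=F): φ=T but ψ=F.

No, they are not logically equivalent.


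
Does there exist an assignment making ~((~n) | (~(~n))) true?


Check all 2 assignments over {n}:
n | φ
-----
False | False
True | False
No assignment makes the formula true.

Unsatisfiable.


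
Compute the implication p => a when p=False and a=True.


Implication is false only when antecedent is true and consequent is false.
Substitute: p=False, a=True.
False => True evaluates to True.

True


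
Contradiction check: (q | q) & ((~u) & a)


Truth table over {a, q, u}:
a | q | u | φ
-------------
False | False | False | False
True | False | False | False
False | True | False | False
True | True | False | True
False | False | True | False
True | False | True | False
False | True | True | False
True | True | True | False
Satisfying assignment at row 4: a=True, q=True, u=False gives True.

No, it is not a contradiction.


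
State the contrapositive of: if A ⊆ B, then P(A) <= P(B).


The contrapositive of (P → Q) is (¬Q → ¬P); it is logically equivalent to the original.
Here P = 'A ⊆ B' and Q = 'P(A) <= P(B)'.

If not (P(A) <= P(B)), then not (A ⊆ B).


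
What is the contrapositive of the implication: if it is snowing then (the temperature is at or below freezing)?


The contrapositive of (P → Q) is (¬Q → ¬P); it is logically equivalent to the original.
Here P = 'it is snowing' and Q = '(the temperature is at or below freezing)'.

If not ((the temperature is at or below freezing)), then not (it is snowing).


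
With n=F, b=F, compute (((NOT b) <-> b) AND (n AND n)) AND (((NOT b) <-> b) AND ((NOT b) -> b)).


Substitute n=F, b=F:
NOT b = T
(NOT b) <-> b = T <-> F = F
n AND n = F AND F = F
((NOT b) <-> b) AND (n AND n) = F AND F = F
NOT b = T
(NOT b) <-> b = T <-> F = F
NOT b = T
(NOT b) -> b = T -> F = F
((NOT b) <-> b) AND ((NOT b) -> b) = F AND F = F
(((NOT b) <-> b) AND (n AND n)) AND (((NOT b) <-> b) AND ((NOT b) -> b)) = F AND F = F

F


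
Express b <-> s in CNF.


Step 1: Rewrite b ↔ s as (b → s) ∧ (s → b).
Step 2: Rewrite each implication as a disjunction.

((NOT b) OR s) AND ((NOT s) OR b)


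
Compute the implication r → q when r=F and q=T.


Implication is false only when antecedent is true and consequent is false.
Substitute: r=F, q=T.
F → T evaluates to T.

T


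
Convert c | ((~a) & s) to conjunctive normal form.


Step 1: Distribute ∨ over ∧: c ∨ ((¬a) ∧ s) = (c ∨ (¬a)) ∧ (c ∨ s).

(c | (~a)) & (c | s)


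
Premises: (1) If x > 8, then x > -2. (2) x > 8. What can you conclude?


Modus ponens: from (P → Q) and P, infer Q.
P = 'x > 8' is asserted, and P → Q holds, so Q follows.

x > -2.


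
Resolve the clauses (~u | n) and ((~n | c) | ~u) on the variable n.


The clauses contain complementary literals n and ~n.
Resolution eliminates this pair and disjoins the remaining literals (merging duplicates).

(~u | c)


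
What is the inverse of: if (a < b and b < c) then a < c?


The inverse of (P → Q) is (¬P → ¬Q). It is equivalent to the converse, not to the original.
Here P = '(a < b and b < c)' and Q = 'a < c'.

If not ((a < b and b < c)), then not (a < c).


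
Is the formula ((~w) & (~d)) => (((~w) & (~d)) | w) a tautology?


Build the truth table over {d, w}:
d | w | φ
---------
False | False | True
True | False | True
False | True | True
True | True | True
Every row evaluates to true.

Yes, it is a tautology.


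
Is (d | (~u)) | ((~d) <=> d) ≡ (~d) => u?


Compare truth tables:
d | u | φ | ψ
-------------
False | False | True | False
True | False | True | True
False | True | False | True
True | True | True | True
They differ at row 1 (d=False, u=False): φ=True but ψ=False.

No, they are not logically equivalent.


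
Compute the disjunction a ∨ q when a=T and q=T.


Disjunction is false only when both operands are false.
Substitute: a=T, q=T.
T ∨ T evaluates to T.

T


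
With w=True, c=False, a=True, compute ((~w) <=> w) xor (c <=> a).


Substitute w=True, c=False, a=True:
~w = False
(~w) <=> w = False <=> True = False
c <=> a = False <=> True = False
((~w) <=> w) xor (c <=> a) = False xor False = False

False


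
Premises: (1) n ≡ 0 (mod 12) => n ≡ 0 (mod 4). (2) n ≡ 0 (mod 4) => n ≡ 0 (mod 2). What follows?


Hypothetical syllogism: from (P → Q) and (Q → R), infer (P → R).
Chain the two implications through the shared middle term 'n ≡ 0 (mod 4)'.

n ≡ 0 (mod 12) => n ≡ 0 (mod 2)


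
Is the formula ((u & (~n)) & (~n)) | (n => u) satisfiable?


Search for a satisfying assignment over {n, u}.
Try n=False, u=False: the formula evaluates to True.
A satisfying assignment exists.

Satisfiable.


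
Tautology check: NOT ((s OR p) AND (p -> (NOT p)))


Build the truth table over {p, s}:
p | s | φ
---------
F | F | T
T | F | T
F | T | F
T | T | T
Counterexample at row 3: with p=F, s=T, the formula is F.

No, it is not a tautology.


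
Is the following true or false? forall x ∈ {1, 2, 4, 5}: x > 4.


Evaluate the predicate on each element: 1:False, 2:False, 4:False, 5:True.
Counterexample x = 1 fails the predicate.

False


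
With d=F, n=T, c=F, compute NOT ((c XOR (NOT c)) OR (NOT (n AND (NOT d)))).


Substitute d=F, n=T, c=F:
NOT c = T
c XOR (NOT c) = F XOR T = T
NOT d = T
n AND (NOT d) = T AND T = T
NOT (n AND (NOT d)) = F
(c XOR (NOT c)) OR (NOT (n AND (NOT d))) = T OR F = T
NOT ((c XOR (NOT c)) OR (NOT (n AND (NOT d)))) = F

F


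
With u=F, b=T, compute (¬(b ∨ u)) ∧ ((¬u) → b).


Substitute u=F, b=T:
b ∨ u = T ∨ F = T
¬(b ∨ u) = F
¬u = T
(¬u) → b = T → T = T
(¬(b ∨ u)) ∧ ((¬u) → b) = F ∧ T = F

F


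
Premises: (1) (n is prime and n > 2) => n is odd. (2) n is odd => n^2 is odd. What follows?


Hypothetical syllogism: from (P → Q) and (Q → R), infer (P → R).
Chain the two implications through the shared middle term 'n is odd'.

(n is prime and n > 2) => n^2 is odd


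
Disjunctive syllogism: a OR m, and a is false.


Disjunctive syllogism: from (P ∨ Q) and ¬P, infer Q.
One disjunct, 'a', is ruled out; the other must hold.

m


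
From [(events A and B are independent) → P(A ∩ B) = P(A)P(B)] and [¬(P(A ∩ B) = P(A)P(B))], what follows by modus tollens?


Modus tollens: from (P → Q) and ¬Q, infer ¬P.
Q = 'P(A ∩ B) = P(A)P(B)' is denied; since P → Q, P must also fail.

Not ((events A and B are independent)).


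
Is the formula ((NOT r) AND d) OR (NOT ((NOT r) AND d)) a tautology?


Build the truth table over {d, r}:
d | r | φ
---------
F | F | T
T | F | T
F | T | T
T | T | T
Every row evaluates to true.

Yes, it is a tautology.


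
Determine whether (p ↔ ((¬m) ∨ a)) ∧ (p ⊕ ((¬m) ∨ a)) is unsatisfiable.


Truth table over {a, m, p}:
a | m | p | φ
-------------
F | F | F | F
T | F | F | F
F | T | F | F
T | T | F | F
F | F | T | F
T | F | T | F
F | T | T | F
T | T | T | F
Every row is false.

Yes, it is a contradiction.


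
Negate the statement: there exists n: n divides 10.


¬(for all x: φ) = there exists x: ¬φ, and ¬(there exists x: φ) = for all x: ¬φ.
Apply to the existential statement.

for all n: NOT(n divides 10)


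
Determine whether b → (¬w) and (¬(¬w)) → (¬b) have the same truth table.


Compare truth tables:
b | w | φ | ψ
-------------
F | F | T | T
T | F | T | T
F | T | T | T
T | T | F | F
The columns φ and ψ agree on every row.

Yes, they are logically equivalent.


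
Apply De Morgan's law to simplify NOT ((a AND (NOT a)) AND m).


De Morgan: the negation of a conjunction is the disjunction of the negations.
Distribute NOT across AND, flipping it to OR, and negate each literal.

((NOT a) OR a) OR (NOT m)


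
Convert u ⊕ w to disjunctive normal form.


Step 1: u ⊕ w is true exactly when they disagree: (u ∧ ¬w) ∨ (¬u ∧ w).

(u ∧ (¬w)) ∨ ((¬u) ∧ w)


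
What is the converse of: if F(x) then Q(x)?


The converse of (P → Q) is (Q → P). It is not in general equivalent to the original.
Here P = 'F(x)' and Q = 'Q(x)'.

If Q(x), then F(x).


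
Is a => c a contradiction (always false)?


Truth table over {a, c}:
a | c | φ
---------
False | False | True
True | False | False
False | True | True
True | True | True
Satisfying assignment at row 1: a=False, c=False gives True.

No, it is not a contradiction.


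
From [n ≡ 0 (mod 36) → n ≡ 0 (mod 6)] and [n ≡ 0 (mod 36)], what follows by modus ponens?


Modus ponens: from (P → Q) and P, infer Q.
P = 'n ≡ 0 (mod 36)' is asserted, and P → Q holds, so Q follows.

n ≡ 0 (mod 6).


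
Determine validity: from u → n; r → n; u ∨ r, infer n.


This matches the form of proof by cases: the conclusion follows in every model of the premises.

Valid.


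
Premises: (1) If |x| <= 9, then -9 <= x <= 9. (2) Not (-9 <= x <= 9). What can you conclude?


Modus tollens: from (P → Q) and ¬Q, infer ¬P.
Q = '-9 <= x <= 9' is denied; since P → Q, P must also fail.

Not (|x| <= 9).


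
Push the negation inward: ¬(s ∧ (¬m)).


De Morgan: the negation of a conjunction is the disjunction of the negations.
Distribute ¬ across ∧, flipping it to ∨, and negate each literal.

(¬s) ∨ m


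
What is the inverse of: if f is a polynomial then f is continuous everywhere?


The inverse of (P → Q) is (¬P → ¬Q). It is equivalent to the converse, not to the original.
Here P = 'f is a polynomial' and Q = 'f is continuous everywhere'.

If not (f is a polynomial), then not (f is continuous everywhere).


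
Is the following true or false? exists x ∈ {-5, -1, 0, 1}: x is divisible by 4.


Evaluate the predicate on each element: -5:False, -1:False, 0:True, 1:False.
Witness x = 0 satisfies the predicate.

True


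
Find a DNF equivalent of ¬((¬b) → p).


Step 1: Rewrite implication then negate: ¬(¬(¬b) ∨ p) = (¬b) ∧ ¬p.

(¬b) ∧ (¬p)


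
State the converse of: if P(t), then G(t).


The converse of (P → Q) is (Q → P). It is not in general equivalent to the original.
Here P = 'P(t)' and Q = 'G(t)'.

If G(t), then P(t).


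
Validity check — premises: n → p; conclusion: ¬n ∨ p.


This matches the form of material implication: the conclusion follows in every model of the premises.

Valid.


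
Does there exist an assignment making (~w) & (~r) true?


Search for a satisfying assignment over {r, w}.
Try r=False, w=False: the formula evaluates to True.
A satisfying assignment exists.

Satisfiable.


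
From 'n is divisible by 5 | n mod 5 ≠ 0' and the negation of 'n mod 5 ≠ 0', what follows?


Disjunctive syllogism: from (P ∨ Q) and ¬P, infer Q.
One disjunct, 'n mod 5 ≠ 0', is ruled out; the other must hold.

n is divisible by 5


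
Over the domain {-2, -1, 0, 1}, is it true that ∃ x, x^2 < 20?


Evaluate the predicate on each element: -2:T, -1:T, 0:T, 1:T.
Witness x = -2 satisfies the predicate.

T


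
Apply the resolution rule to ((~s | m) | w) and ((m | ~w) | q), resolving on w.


The clauses contain complementary literals w and ~w.
Resolution eliminates this pair and disjoins the remaining literals (merging duplicates).

((m | ~s) | q)


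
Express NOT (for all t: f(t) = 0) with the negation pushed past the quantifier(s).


¬(for all x: φ) = there exists x: ¬φ, and ¬(there exists x: φ) = for all x: ¬φ.
Apply to the universal statement.

there exists t: NOT(f(t) = 0)


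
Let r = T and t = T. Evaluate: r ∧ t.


Conjunction is true only when both operands are true.
Substitute: r=T, t=T.
T ∧ T evaluates to T.

T


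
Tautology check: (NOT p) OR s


Build the truth table over {p, s}:
p | s | φ
---------
F | F | T
T | F | F
F | T | T
T | T | T
Counterexample at row 2: with p=T, s=F, the formula is F.

No, it is not a tautology.


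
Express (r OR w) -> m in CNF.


Step 1: Rewrite as ¬(r ∨ w) ∨ m = (¬r ∧ ¬w) ∨ m.
Step 2: Distribute ∨ over ∧.

((NOT r) OR m) AND ((NOT w) OR m)


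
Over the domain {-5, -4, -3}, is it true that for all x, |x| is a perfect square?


Evaluate the predicate on each element: -5:F, -4:T, -3:F.
Counterexample x = -5 fails the predicate.

F


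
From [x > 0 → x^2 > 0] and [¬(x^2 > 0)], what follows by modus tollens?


Modus tollens: from (P → Q) and ¬Q, infer ¬P.
Q = 'x^2 > 0' is denied; since P → Q, P must also fail.

Not (x > 0).


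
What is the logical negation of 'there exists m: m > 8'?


¬(for all x: φ) = there exists x: ¬φ, and ¬(there exists x: φ) = for all x: ¬φ.
Apply to the existential statement.

for all m: NOT(m > 8)


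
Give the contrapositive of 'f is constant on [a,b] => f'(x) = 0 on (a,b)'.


The contrapositive of (P → Q) is (¬Q → ¬P); it is logically equivalent to the original.
Here P = 'f is constant on [a,b]' and Q = 'f'(x) = 0 on (a,b)'.

If not (f'(x) = 0 on (a,b)), then not (f is constant on [a,b]).


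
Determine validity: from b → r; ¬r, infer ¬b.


This matches the form of modus tollens: the conclusion follows in every model of the premises.

Valid.


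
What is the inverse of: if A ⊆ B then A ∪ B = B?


The inverse of (P → Q) is (¬P → ¬Q). It is equivalent to the converse, not to the original.
Here P = 'A ⊆ B' and Q = 'A ∪ B = B'.

If not (A ⊆ B), then not (A ∪ B = B).


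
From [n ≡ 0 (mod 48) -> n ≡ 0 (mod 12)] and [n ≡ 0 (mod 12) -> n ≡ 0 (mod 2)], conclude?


Hypothetical syllogism: from (P → Q) and (Q → R), infer (P → R).
Chain the two implications through the shared middle term 'n ≡ 0 (mod 12)'.

n ≡ 0 (mod 48) -> n ≡ 0 (mod 2)


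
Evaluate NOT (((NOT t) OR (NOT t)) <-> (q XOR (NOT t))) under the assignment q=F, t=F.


Substitute q=F, t=F:
NOT t = T
NOT t = T
(NOT t) OR (NOT t) = T OR T = T
NOT t = T
q XOR (NOT t) = F XOR T = T
((NOT t) OR (NOT t)) <-> (q XOR (NOT t)) = T <-> T = T
NOT (((NOT t) OR (NOT t)) <-> (q XOR (NOT t))) = F

F


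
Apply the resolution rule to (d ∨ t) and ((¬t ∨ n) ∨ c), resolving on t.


The clauses contain complementary literals t and ¬t.
Resolution eliminates this pair and disjoins the remaining literals (merging duplicates).

((d ∨ n) ∨ c)


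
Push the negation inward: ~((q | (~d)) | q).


De Morgan: the negation of a disjunction is the conjunction of the negations.
Distribute ~ across |, flipping it to &, and negate each literal.

((~q) & d) & (~q)


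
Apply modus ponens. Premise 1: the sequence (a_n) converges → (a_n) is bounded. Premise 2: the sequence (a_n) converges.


Modus ponens: from (P → Q) and P, infer Q.
P = 'the sequence (a_n) converges' is asserted, and P → Q holds, so Q follows.

(a_n) is bounded.


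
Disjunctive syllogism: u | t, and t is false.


Disjunctive syllogism: from (P ∨ Q) and ¬P, infer Q.
One disjunct, 't', is ruled out; the other must hold.

u


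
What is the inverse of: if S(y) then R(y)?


The inverse of (P → Q) is (¬P → ¬Q). It is equivalent to the converse, not to the original.
Here P = 'S(y)' and Q = 'R(y)'.

If not (S(y)), then not (R(y)).


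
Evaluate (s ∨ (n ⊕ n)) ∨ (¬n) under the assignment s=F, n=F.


Substitute s=F, n=F:
n ⊕ n = F ⊕ F = F
s ∨ (n ⊕ n) = F ∨ F = F
¬n = T
(s ∨ (n ⊕ n)) ∨ (¬n) = F ∨ T = T

T


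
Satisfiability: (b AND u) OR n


Search for a satisfying assignment over {b, n, u}.
Try b=F, n=T, u=F: the formula evaluates to T.
A satisfying assignment exists.

Satisfiable.


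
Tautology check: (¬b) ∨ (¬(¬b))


Build the truth table over {b}:
b | φ
-----
F | T
T | T
Every row evaluates to true.

Yes, it is a tautology.
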